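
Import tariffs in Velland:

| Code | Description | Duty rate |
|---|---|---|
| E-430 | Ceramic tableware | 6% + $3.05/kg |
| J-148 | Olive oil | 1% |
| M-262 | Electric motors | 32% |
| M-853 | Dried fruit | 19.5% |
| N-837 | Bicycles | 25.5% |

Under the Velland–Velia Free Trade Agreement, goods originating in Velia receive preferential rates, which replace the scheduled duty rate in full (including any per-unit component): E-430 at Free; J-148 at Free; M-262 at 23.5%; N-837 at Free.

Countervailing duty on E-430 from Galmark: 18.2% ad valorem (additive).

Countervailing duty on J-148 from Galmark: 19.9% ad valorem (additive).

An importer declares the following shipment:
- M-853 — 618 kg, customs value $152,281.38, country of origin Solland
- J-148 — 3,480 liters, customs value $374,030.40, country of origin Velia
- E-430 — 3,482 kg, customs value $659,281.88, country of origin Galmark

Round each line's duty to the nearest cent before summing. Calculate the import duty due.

Line 1 (M-853, Solland, 618 kg, $152,281.38):
Base rate for M-853 is 19.5%.
Duty = $152,281.38 × 19.5% = $29,694.87.
Line 2 (J-148, Velia, 3,480 liters, $374,030.40):
Base rate for J-148 is 1%.
Origin Velia qualifies under the Velland–Velia agreement and J-148 is covered: preferential rate Free applies instead.
The additional-duty order on J-148 targets Galmark, not Velia; it does not apply.
Duty = $374,030.40 × 0% = $0.00.
Line 3 (E-430, Galmark, 3,482 kg, $659,281.88):
Base rate for E-430 is 6% + $3.05/kg.
E-430 has an FTA preferential rate, but origin Galmark is not Velia; base rate stands.
Additional duty on E-430 from Galmark: +18.2%. Applied ad valorem rate: 6% + 18.2% = 24.2%.
Duty = $659,281.88 × 24.2% + 3,482 × $3.05 = $170,166.31.
Total = $29,694.87 + $0.00 + $170,166.31 = $199,861.18.

$199,861.18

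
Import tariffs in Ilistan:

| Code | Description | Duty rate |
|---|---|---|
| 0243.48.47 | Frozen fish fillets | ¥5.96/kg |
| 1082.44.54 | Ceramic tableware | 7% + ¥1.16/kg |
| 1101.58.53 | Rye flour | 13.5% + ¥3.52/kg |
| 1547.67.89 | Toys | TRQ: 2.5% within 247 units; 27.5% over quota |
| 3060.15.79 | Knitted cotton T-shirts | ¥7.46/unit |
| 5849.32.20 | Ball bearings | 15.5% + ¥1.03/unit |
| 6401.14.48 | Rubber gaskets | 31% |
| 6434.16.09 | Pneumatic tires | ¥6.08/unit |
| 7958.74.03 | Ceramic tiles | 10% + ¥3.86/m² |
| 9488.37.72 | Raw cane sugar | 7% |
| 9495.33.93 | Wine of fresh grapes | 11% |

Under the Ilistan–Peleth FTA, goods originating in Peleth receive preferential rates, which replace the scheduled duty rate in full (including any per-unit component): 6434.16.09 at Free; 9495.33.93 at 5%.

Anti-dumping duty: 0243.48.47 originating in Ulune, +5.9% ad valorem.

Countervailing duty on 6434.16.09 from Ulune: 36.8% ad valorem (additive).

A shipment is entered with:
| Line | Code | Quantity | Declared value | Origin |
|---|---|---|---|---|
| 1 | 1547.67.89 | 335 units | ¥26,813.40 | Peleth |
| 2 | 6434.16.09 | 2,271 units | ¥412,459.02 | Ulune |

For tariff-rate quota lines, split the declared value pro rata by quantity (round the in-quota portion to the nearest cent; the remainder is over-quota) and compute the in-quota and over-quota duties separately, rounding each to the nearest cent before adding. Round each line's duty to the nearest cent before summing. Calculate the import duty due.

Line 1 (1547.67.89, Peleth, 335 units, ¥26,813.40):
Code 1547.67.89 is under a tariff-rate quota (threshold 247 units). In-quota: 247 units at 2.5%; over-quota: 88 units at 27.5%.
Pro-rata value split: in-quota = ¥26,813.40 × 247/335 = ¥19,769.88; over-quota = ¥26,813.40 − ¥19,769.88 = ¥7,043.52.
In-quota duty = ¥19,769.88 × 2.5% = ¥494.25. Over-quota duty = ¥7,043.52 × 27.5% = ¥1,936.97.
Line duty = ¥494.25 + ¥1,936.97 = ¥2,431.22.
Line 2 (6434.16.09, Ulune, 2,271 units, ¥412,459.02):
Base rate for 6434.16.09 is ¥6.08/unit.
6434.16.09 has an FTA preferential rate, but origin Ulune is not Peleth; base rate stands.
Additional duty on 6434.16.09 from Ulune: +36.8% ad valorem. Applied ad valorem rate = 36.8%.
Duty = ¥412,459.02 × 36.8% + 2,271 × ¥6.08 = ¥165,592.60.
Total = ¥2,431.22 + ¥165,592.60 = ¥168,023.82.

¥168,023.82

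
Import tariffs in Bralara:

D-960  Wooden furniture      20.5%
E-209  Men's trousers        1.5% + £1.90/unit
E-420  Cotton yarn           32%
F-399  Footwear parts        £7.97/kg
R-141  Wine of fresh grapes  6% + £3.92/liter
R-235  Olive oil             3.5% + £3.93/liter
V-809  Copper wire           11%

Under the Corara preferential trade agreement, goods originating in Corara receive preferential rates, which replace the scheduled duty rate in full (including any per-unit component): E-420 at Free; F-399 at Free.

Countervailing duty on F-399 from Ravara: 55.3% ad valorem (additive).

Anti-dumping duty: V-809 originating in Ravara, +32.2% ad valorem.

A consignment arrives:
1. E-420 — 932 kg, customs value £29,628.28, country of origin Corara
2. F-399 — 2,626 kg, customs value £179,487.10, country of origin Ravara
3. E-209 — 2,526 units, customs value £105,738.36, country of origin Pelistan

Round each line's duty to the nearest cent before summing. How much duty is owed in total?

£126,571.07

Line 1 (E-420, Corara, 932 kg, £29,628.28):
Base rate for E-420 is 32%.
Origin Corara qualifies under the Bralara–Corara agreement and E-420 is covered: preferential rate Free applies instead.
Duty = £29,628.28 × 0% = £0.00.
Line 2 (F-399, Ravara, 2,626 kg, £179,487.10):
Base rate for F-399 is £7.97/kg.
F-399 has an FTA preferential rate, but origin Ravara is not Corara; base rate stands.
Additional duty on F-399 from Ravara: +55.3% ad valorem. Applied ad valorem rate = 55.3%.
Duty = £179,487.10 × 55.3% + 2,626 × £7.97 = £120,185.59.
Line 3 (E-209, Pelistan, 2,526 units, £105,738.36):
Base rate for E-209 is 1.5% + £1.90/unit.
Duty = £105,738.36 × 1.5% + 2,526 × £1.90 = £6,385.48.
Total = £0.00 + £120,185.59 + £6,385.48 = £126,571.07.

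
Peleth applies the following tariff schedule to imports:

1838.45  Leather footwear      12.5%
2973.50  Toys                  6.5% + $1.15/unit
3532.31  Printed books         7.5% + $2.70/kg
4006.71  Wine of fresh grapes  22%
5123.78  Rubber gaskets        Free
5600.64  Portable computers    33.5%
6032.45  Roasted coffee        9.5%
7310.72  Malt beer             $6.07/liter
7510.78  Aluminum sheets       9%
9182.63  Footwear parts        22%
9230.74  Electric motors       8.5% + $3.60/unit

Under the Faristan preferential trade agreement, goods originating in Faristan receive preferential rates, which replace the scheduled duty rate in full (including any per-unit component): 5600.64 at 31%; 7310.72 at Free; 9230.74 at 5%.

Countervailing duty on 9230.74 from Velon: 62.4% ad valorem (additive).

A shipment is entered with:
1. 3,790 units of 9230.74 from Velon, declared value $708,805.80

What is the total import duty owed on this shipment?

Line 1 (9230.74, Velon, 3,790 units, $708,805.80):
Base rate for 9230.74 is 8.5% + $3.60/unit.
9230.74 has an FTA preferential rate, but origin Velon is not Faristan; base rate stands.
Additional duty on 9230.74 from Velon: +62.4%. Applied ad valorem rate: 8.5% + 62.4% = 70.9%.
Duty = $708,805.80 × 70.9% + 3,790 × $3.60 = $516,187.31.

$516,187.31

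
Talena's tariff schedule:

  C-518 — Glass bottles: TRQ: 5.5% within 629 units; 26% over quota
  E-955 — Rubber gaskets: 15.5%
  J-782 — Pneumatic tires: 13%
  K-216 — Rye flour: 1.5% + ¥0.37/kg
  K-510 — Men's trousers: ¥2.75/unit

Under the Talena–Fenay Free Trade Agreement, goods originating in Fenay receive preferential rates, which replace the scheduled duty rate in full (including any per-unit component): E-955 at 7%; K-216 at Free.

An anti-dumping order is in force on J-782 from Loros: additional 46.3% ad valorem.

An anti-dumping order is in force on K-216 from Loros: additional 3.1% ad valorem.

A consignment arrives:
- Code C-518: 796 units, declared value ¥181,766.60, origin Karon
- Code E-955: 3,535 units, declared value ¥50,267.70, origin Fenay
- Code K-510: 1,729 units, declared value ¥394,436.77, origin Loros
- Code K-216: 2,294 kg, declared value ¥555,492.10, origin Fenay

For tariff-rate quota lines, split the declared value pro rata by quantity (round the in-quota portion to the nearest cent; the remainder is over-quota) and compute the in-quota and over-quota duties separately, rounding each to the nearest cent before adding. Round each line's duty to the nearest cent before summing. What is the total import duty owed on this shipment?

¥26,088.22

Line 1 (C-518, Karon, 796 units, ¥181,766.60):
Code C-518 is under a tariff-rate quota (threshold 629 units). In-quota: 629 units at 5.5%; over-quota: 167 units at 26%.
Pro-rata value split: in-quota = ¥181,766.60 × 629/796 = ¥143,632.15; over-quota = ¥181,766.60 − ¥143,632.15 = ¥38,134.45.
In-quota duty = ¥143,632.15 × 5.5% = ¥7,899.77. Over-quota duty = ¥38,134.45 × 26% = ¥9,914.96.
Line duty = ¥7,899.77 + ¥9,914.96 = ¥17,814.73.
Line 2 (E-955, Fenay, 3,535 units, ¥50,267.70):
Base rate for E-955 is 15.5%.
Origin Fenay qualifies under the Talena–Fenay agreement and E-955 is covered: preferential rate 7% applies instead.
Duty = ¥50,267.70 × 7% = ¥3,518.74.
Line 3 (K-510, Loros, 1,729 units, ¥394,436.77):
Base rate for K-510 is ¥2.75/unit.
Duty = 1,729 × ¥2.75 = ¥4,754.75.
Line 4 (K-216, Fenay, 2,294 kg, ¥555,492.10):
Base rate for K-216 is 1.5% + ¥0.37/kg.
Origin Fenay qualifies under the Talena–Fenay agreement and K-216 is covered: preferential rate Free applies instead.
The additional-duty order on K-216 targets Loros, not Fenay; it does not apply.
Duty = ¥555,492.10 × 0% = ¥0.00.
Total = ¥17,814.73 + ¥3,518.74 + ¥4,754.75 + ¥0.00 = ¥26,088.22.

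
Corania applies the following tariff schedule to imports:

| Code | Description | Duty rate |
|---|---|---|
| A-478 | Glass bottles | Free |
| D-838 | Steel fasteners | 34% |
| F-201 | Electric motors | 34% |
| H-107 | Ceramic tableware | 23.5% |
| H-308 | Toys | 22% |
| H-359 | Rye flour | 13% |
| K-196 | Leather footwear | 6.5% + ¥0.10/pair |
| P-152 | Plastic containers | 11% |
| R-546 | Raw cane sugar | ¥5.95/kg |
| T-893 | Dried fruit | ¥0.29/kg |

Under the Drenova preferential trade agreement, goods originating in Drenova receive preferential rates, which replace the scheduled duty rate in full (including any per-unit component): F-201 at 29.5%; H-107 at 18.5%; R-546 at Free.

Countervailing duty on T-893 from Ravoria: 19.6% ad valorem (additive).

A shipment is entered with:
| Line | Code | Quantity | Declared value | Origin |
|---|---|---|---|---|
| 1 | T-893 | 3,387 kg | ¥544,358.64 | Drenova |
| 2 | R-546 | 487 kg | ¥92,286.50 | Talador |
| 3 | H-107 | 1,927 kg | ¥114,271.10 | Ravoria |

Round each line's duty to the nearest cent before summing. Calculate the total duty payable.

Line 1 (T-893, Drenova, 3,387 kg, ¥544,358.64):
Base rate for T-893 is ¥0.29/kg.
Origin Drenova is the FTA partner but T-893 is not on the preference list; base rate stands.
The additional-duty order on T-893 targets Ravoria, not Drenova; it does not apply.
Duty = 3,387 × ¥0.29 = ¥982.23.
Line 2 (R-546, Talador, 487 kg, ¥92,286.50):
Base rate for R-546 is ¥5.95/kg.
R-546 has an FTA preferential rate, but origin Talador is not Drenova; base rate stands.
Duty = 487 × ¥5.95 = ¥2,897.65.
Line 3 (H-107, Ravoria, 1,927 kg, ¥114,271.10):
Base rate for H-107 is 23.5%.
H-107 has an FTA preferential rate, but origin Ravoria is not Drenova; base rate stands.
Duty = ¥114,271.10 × 23.5% = ¥26,853.71.
Total = ¥982.23 + ¥2,897.65 + ¥26,853.71 = ¥30,733.59.

¥30,733.59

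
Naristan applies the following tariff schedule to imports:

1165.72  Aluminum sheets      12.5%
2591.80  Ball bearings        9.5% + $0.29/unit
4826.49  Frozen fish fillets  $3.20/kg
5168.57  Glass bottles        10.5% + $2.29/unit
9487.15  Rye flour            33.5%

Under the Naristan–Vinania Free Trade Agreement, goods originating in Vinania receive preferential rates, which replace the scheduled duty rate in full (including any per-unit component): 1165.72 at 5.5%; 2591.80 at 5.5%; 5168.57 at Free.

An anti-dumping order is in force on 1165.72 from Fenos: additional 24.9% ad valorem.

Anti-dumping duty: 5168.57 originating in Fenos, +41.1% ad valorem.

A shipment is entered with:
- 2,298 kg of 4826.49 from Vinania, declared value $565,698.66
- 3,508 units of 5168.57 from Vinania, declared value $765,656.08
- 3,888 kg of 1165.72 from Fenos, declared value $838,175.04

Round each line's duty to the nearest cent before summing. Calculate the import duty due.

Line 1 (4826.49, Vinania, 2,298 kg, $565,698.66):
Base rate for 4826.49 is $3.20/kg.
Origin Vinania is the FTA partner but 4826.49 is not on the preference list; base rate stands.
Duty = 2,298 × $3.20 = $7,353.60.
Line 2 (5168.57, Vinania, 3,508 units, $765,656.08):
Base rate for 5168.57 is 10.5% + $2.29/unit.
Origin Vinania qualifies under the Naristan–Vinania agreement and 5168.57 is covered: preferential rate Free applies instead.
The additional-duty order on 5168.57 targets Fenos, not Vinania; it does not apply.
Duty = $765,656.08 × 0% = $0.00.
Line 3 (1165.72, Fenos, 3,888 kg, $838,175.04):
Base rate for 1165.72 is 12.5%.
1165.72 has an FTA preferential rate, but origin Fenos is not Vinania; base rate stands.
Additional duty on 1165.72 from Fenos: +24.9%. Applied ad valorem rate: 12.5% + 24.9% = 37.4%.
Duty = $838,175.04 × 37.4% = $313,477.46.
Total = $7,353.60 + $0.00 + $313,477.46 = $320,831.06.

$320,831.06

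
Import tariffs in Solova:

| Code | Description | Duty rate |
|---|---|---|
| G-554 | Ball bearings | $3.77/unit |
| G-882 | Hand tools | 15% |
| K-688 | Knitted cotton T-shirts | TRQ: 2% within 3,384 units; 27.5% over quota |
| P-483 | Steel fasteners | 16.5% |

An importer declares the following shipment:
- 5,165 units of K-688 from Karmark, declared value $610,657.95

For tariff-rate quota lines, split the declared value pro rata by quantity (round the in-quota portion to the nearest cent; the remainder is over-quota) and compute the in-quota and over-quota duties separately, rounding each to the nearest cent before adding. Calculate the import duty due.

$65,907.91

Line 1 (K-688, Karmark, 5,165 units, $610,657.95):
Code K-688 is under a tariff-rate quota (threshold 3,384 units). In-quota: 3,384 units at 2%; over-quota: 1,781 units at 27.5%.
Pro-rata value split: in-quota = $610,657.95 × 3,384/5,165 = $400,090.32; over-quota = $610,657.95 − $400,090.32 = $210,567.63.
In-quota duty = $400,090.32 × 2% = $8,001.81. Over-quota duty = $210,567.63 × 27.5% = $57,906.10.
Line duty = $8,001.81 + $57,906.10 = $65,907.91.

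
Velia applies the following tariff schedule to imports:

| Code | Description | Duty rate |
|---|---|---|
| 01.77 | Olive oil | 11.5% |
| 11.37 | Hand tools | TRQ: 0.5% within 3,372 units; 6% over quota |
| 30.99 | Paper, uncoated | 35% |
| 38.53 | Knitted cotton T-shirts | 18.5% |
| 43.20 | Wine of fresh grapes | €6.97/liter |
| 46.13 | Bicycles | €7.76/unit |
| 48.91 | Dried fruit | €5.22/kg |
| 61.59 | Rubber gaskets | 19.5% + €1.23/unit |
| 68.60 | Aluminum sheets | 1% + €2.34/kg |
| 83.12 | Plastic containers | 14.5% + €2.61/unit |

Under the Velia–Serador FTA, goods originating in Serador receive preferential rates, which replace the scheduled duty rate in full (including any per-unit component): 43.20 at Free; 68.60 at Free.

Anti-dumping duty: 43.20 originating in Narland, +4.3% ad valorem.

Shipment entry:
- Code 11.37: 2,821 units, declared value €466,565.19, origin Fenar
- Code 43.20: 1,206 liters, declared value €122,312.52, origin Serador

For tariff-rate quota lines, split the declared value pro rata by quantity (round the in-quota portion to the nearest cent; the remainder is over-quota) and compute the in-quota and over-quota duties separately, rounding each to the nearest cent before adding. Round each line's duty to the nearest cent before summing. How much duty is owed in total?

Line 1 (11.37, Fenar, 2,821 units, €466,565.19):
Code 11.37 is under a tariff-rate quota (threshold 3,372 units). Quantity 2,821 units is within the quota, so the in-quota rate 0.5% applies to the full value.
Duty = €466,565.19 × 0.5% = €2,332.83.
Line 2 (43.20, Serador, 1,206 liters, €122,312.52):
Base rate for 43.20 is €6.97/liter.
Origin Serador qualifies under the Velia–Serador agreement and 43.20 is covered: preferential rate Free applies instead.
The additional-duty order on 43.20 targets Narland, not Serador; it does not apply.
Duty = €122,312.52 × 0% = €0.00.
Total = €2,332.83 + €0.00 = €2,332.83.

€2,332.83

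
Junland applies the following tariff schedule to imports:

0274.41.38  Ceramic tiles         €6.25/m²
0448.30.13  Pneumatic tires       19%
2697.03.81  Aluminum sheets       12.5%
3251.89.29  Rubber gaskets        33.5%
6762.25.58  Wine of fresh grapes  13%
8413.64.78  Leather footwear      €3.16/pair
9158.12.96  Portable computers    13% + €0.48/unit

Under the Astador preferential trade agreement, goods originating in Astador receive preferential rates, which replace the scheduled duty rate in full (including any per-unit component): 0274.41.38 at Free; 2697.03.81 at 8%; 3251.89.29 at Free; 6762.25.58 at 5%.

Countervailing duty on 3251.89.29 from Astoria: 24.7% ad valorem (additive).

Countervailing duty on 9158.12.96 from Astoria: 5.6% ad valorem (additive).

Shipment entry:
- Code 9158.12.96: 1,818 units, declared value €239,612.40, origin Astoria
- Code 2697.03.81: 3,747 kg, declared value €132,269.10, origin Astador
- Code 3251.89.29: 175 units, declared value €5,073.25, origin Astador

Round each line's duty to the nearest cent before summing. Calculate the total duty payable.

€56,022.08

Line 1 (9158.12.96, Astoria, 1,818 units, €239,612.40):
Base rate for 9158.12.96 is 13% + €0.48/unit.
Additional duty on 9158.12.96 from Astoria: +5.6%. Applied ad valorem rate: 13% + 5.6% = 18.6%.
Duty = €239,612.40 × 18.6% + 1,818 × €0.48 = €45,440.55.
Line 2 (2697.03.81, Astador, 3,747 kg, €132,269.10):
Base rate for 2697.03.81 is 12.5%.
Origin Astador qualifies under the Junland–Astador agreement and 2697.03.81 is covered: preferential rate 8% applies instead.
Duty = €132,269.10 × 8% = €10,581.53.
Line 3 (3251.89.29, Astador, 175 units, €5,073.25):
Base rate for 3251.89.29 is 33.5%.
Origin Astador qualifies under the Junland–Astador agreement and 3251.89.29 is covered: preferential rate Free applies instead.
The additional-duty order on 3251.89.29 targets Astoria, not Astador; it does not apply.
Duty = €5,073.25 × 0% = €0.00.
Total = €45,440.55 + €10,581.53 + €0.00 = €56,022.08.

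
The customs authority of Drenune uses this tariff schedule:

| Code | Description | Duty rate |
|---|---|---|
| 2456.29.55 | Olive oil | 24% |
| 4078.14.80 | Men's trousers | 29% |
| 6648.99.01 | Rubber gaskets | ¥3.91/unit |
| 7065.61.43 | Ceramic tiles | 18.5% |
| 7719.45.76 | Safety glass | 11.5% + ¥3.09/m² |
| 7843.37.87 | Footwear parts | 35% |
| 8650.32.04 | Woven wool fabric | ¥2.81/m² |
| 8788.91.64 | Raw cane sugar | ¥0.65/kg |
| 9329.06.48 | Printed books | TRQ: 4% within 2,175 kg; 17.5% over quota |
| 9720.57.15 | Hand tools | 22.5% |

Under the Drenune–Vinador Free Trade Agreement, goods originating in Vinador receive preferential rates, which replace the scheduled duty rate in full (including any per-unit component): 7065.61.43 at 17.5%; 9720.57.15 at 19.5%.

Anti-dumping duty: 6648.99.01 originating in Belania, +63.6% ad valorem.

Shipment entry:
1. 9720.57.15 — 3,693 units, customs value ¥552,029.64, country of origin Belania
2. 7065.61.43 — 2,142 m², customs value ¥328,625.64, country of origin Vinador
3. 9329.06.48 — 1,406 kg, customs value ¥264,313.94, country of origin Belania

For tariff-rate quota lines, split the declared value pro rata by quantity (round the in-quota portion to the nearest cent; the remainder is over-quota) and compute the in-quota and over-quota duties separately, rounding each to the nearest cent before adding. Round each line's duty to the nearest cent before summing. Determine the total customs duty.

¥192,288.72

Line 1 (9720.57.15, Belania, 3,693 units, ¥552,029.64):
Base rate for 9720.57.15 is 22.5%.
9720.57.15 has an FTA preferential rate, but origin Belania is not Vinador; base rate stands.
Duty = ¥552,029.64 × 22.5% = ¥124,206.67.
Line 2 (7065.61.43, Vinador, 2,142 m², ¥328,625.64):
Base rate for 7065.61.43 is 18.5%.
Origin Vinador qualifies under the Drenune–Vinador agreement and 7065.61.43 is covered: preferential rate 17.5% applies instead.
Duty = ¥328,625.64 × 17.5% = ¥57,509.49.
Line 3 (9329.06.48, Belania, 1,406 kg, ¥264,313.94):
Code 9329.06.48 is under a tariff-rate quota (threshold 2,175 kg). Quantity 1,406 kg is within the quota, so the in-quota rate 4% applies to the full value.
Duty = ¥264,313.94 × 4% = ¥10,572.56.
Total = ¥124,206.67 + ¥57,509.49 + ¥10,572.56 = ¥192,288.72.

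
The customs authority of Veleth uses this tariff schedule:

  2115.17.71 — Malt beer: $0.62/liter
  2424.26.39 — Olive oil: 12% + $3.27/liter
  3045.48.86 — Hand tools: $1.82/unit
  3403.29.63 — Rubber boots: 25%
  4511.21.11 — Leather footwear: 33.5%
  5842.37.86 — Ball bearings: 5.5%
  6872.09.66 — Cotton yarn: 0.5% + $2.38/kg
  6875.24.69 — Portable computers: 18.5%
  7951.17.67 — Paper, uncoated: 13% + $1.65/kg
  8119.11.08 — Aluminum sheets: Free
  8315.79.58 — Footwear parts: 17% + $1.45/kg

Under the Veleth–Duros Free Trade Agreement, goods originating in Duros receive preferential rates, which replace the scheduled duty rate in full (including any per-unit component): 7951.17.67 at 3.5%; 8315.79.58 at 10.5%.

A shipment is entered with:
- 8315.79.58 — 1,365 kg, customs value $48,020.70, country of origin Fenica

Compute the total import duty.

Line 1 (8315.79.58, Fenica, 1,365 kg, $48,020.70):
Base rate for 8315.79.58 is 17% + $1.45/kg.
8315.79.58 has an FTA preferential rate, but origin Fenica is not Duros; base rate stands.
Duty = $48,020.70 × 17% + 1,365 × $1.45 = $10,142.77.

$10,142.77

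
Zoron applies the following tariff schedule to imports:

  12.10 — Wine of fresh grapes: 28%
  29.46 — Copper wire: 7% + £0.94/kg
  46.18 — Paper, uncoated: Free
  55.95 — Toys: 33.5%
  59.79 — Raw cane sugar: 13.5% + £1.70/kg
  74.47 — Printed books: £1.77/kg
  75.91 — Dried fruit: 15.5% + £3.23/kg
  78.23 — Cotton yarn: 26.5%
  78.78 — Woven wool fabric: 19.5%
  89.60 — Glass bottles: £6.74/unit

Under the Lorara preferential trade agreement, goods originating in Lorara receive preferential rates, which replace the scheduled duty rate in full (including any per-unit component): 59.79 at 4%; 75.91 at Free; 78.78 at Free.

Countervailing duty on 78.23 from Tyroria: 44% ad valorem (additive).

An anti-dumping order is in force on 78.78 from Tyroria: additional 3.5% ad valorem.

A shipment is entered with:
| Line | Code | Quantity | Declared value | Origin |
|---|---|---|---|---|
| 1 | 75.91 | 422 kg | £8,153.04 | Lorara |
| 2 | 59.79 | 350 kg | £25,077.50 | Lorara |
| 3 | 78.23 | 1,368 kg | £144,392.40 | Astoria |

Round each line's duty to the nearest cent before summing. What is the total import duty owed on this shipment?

Line 1 (75.91, Lorara, 422 kg, £8,153.04):
Base rate for 75.91 is 15.5% + £3.23/kg.
Origin Lorara qualifies under the Zoron–Lorara agreement and 75.91 is covered: preferential rate Free applies instead.
Duty = £8,153.04 × 0% = £0.00.
Line 2 (59.79, Lorara, 350 kg, £25,077.50):
Base rate for 59.79 is 13.5% + £1.70/kg.
Origin Lorara qualifies under the Zoron–Lorara agreement and 59.79 is covered: preferential rate 4% applies instead.
Duty = £25,077.50 × 4% = £1,003.10.
Line 3 (78.23, Astoria, 1,368 kg, £144,392.40):
Base rate for 78.23 is 26.5%.
The additional-duty order on 78.23 targets Tyroria, not Astoria; it does not apply.
Duty = £144,392.40 × 26.5% = £38,263.99.
Total = £0.00 + £1,003.10 + £38,263.99 = £39,267.09.

£39,267.09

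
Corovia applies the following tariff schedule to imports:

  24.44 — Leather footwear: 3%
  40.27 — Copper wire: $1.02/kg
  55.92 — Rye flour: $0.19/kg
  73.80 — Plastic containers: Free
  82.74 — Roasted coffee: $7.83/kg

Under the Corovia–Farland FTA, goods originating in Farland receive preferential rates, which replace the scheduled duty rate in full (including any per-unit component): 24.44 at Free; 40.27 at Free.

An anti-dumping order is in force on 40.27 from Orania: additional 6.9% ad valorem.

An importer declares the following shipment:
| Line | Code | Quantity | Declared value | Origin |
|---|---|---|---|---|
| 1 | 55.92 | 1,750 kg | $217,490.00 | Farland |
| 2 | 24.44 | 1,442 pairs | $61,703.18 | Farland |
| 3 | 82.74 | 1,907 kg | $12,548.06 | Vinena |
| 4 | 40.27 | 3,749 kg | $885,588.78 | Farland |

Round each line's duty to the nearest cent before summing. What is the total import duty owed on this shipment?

Line 1 (55.92, Farland, 1,750 kg, $217,490.00):
Base rate for 55.92 is $0.19/kg.
Origin Farland is the FTA partner but 55.92 is not on the preference list; base rate stands.
Duty = 1,750 × $0.19 = $332.50.
Line 2 (24.44, Farland, 1,442 pairs, $61,703.18):
Base rate for 24.44 is 3%.
Origin Farland qualifies under the Corovia–Farland agreement and 24.44 is covered: preferential rate Free applies instead.
Duty = $61,703.18 × 0% = $0.00.
Line 3 (82.74, Vinena, 1,907 kg, $12,548.06):
Base rate for 82.74 is $7.83/kg.
Duty = 1,907 × $7.83 = $14,931.81.
Line 4 (40.27, Farland, 3,749 kg, $885,588.78):
Base rate for 40.27 is $1.02/kg.
Origin Farland qualifies under the Corovia–Farland agreement and 40.27 is covered: preferential rate Free applies instead.
The additional-duty order on 40.27 targets Orania, not Farland; it does not apply.
Duty = $885,588.78 × 0% = $0.00.
Total = $332.50 + $0.00 + $14,931.81 + $0.00 = $15,264.31.

$15,264.31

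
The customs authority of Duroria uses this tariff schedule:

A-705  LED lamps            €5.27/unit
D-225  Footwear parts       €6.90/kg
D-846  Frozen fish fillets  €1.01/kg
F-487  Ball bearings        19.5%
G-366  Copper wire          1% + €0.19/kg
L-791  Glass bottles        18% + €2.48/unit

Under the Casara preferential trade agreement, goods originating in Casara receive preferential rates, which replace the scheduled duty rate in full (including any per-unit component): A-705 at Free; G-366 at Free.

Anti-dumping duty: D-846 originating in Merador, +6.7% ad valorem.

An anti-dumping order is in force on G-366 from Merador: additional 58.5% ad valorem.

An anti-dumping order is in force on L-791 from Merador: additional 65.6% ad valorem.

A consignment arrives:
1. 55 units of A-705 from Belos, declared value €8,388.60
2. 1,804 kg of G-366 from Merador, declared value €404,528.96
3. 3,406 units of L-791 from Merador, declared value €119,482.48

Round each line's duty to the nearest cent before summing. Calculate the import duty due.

€349,661.57

Line 1 (A-705, Belos, 55 units, €8,388.60):
Base rate for A-705 is €5.27/unit.
A-705 has an FTA preferential rate, but origin Belos is not Casara; base rate stands.
Duty = 55 × €5.27 = €289.85.
Line 2 (G-366, Merador, 1,804 kg, €404,528.96):
Base rate for G-366 is 1% + €0.19/kg.
G-366 has an FTA preferential rate, but origin Merador is not Casara; base rate stands.
Additional duty on G-366 from Merador: +58.5%. Applied ad valorem rate: 1% + 58.5% = 59.5%.
Duty = €404,528.96 × 59.5% + 1,804 × €0.19 = €241,037.49.
Line 3 (L-791, Merador, 3,406 units, €119,482.48):
Base rate for L-791 is 18% + €2.48/unit.
Additional duty on L-791 from Merador: +65.6%. Applied ad valorem rate: 18% + 65.6% = 83.6%.
Duty = €119,482.48 × 83.6% + 3,406 × €2.48 = €108,334.23.
Total = €289.85 + €241,037.49 + €108,334.23 = €349,661.57.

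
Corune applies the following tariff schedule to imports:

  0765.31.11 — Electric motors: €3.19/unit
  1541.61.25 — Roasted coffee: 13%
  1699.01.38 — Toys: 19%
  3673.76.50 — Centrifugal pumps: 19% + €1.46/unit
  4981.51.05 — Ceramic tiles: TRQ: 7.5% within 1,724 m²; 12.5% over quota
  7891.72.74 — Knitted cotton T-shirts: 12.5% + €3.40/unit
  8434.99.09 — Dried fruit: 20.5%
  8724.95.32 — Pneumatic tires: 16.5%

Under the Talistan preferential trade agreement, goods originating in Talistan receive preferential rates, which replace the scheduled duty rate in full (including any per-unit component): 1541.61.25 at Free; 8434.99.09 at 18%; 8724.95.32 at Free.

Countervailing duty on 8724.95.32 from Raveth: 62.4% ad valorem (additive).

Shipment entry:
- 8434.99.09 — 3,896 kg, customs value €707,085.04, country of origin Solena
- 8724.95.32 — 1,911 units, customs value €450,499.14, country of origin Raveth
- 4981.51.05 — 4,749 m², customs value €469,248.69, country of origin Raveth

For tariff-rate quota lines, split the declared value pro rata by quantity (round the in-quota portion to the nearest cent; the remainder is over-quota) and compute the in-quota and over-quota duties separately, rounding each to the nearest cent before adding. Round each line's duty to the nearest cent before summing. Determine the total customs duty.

€550,534.91

Line 1 (8434.99.09, Solena, 3,896 kg, €707,085.04):
Base rate for 8434.99.09 is 20.5%.
8434.99.09 has an FTA preferential rate, but origin Solena is not Talistan; base rate stands.
Duty = €707,085.04 × 20.5% = €144,952.43.
Line 2 (8724.95.32, Raveth, 1,911 units, €450,499.14):
Base rate for 8724.95.32 is 16.5%.
8724.95.32 has an FTA preferential rate, but origin Raveth is not Talistan; base rate stands.
Additional duty on 8724.95.32 from Raveth: +62.4%. Applied ad valorem rate: 16.5% + 62.4% = 78.9%.
Duty = €450,499.14 × 78.9% = €355,443.82.
Line 3 (4981.51.05, Raveth, 4,749 m², €469,248.69):
Code 4981.51.05 is under a tariff-rate quota (threshold 1,724 m²). In-quota: 1,724 m² at 7.5%; over-quota: 3,025 m² at 12.5%.
Pro-rata value split: in-quota = €469,248.69 × 1,724/4,749 = €170,348.44; over-quota = €469,248.69 − €170,348.44 = €298,900.25.
In-quota duty = €170,348.44 × 7.5% = €12,776.13. Over-quota duty = €298,900.25 × 12.5% = €37,362.53.
Line duty = €12,776.13 + €37,362.53 = €50,138.66.
Total = €144,952.43 + €355,443.82 + €50,138.66 = €550,534.91.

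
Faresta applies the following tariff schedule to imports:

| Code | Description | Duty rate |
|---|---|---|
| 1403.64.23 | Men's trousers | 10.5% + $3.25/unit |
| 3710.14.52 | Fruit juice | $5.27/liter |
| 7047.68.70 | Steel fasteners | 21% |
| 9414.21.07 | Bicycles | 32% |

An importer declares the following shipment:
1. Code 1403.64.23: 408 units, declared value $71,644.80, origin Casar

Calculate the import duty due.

$8,848.70

Line 1 (1403.64.23, Casar, 408 units, $71,644.80):
Base rate for 1403.64.23 is 10.5% + $3.25/unit.
Duty = $71,644.80 × 10.5% + 408 × $3.25 = $8,848.70.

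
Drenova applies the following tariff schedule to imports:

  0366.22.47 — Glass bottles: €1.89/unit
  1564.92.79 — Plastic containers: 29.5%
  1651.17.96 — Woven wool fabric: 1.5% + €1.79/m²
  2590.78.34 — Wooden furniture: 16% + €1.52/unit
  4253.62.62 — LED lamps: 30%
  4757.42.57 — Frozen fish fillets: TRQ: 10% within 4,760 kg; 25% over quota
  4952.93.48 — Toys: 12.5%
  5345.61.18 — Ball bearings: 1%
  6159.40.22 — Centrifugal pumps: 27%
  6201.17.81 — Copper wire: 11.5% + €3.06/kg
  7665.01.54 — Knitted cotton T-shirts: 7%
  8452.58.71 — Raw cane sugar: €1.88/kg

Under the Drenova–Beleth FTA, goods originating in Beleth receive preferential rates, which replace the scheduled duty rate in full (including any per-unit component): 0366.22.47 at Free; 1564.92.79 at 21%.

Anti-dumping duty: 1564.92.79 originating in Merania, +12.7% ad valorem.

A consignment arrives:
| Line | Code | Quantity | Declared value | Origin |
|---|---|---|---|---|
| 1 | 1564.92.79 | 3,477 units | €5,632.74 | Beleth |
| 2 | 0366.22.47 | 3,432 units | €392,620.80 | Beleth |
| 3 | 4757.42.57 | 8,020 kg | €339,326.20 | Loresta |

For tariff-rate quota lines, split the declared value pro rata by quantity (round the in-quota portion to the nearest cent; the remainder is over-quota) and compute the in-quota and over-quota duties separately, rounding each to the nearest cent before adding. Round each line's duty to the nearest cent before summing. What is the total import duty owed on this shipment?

Line 1 (1564.92.79, Beleth, 3,477 units, €5,632.74):
Base rate for 1564.92.79 is 29.5%.
Origin Beleth qualifies under the Drenova–Beleth agreement and 1564.92.79 is covered: preferential rate 21% applies instead.
The additional-duty order on 1564.92.79 targets Merania, not Beleth; it does not apply.
Duty = €5,632.74 × 21% = €1,182.88.
Line 2 (0366.22.47, Beleth, 3,432 units, €392,620.80):
Base rate for 0366.22.47 is €1.89/unit.
Origin Beleth qualifies under the Drenova–Beleth agreement and 0366.22.47 is covered: preferential rate Free applies instead.
Duty = €392,620.80 × 0% = €0.00.
Line 3 (4757.42.57, Loresta, 8,020 kg, €339,326.20):
Code 4757.42.57 is under a tariff-rate quota (threshold 4,760 kg). In-quota: 4,760 kg at 10%; over-quota: 3,260 kg at 25%.
Pro-rata value split: in-quota = €339,326.20 × 4,760/8,020 = €201,395.60; over-quota = €339,326.20 − €201,395.60 = €137,930.60.
In-quota duty = €201,395.60 × 10% = €20,139.56. Over-quota duty = €137,930.60 × 25% = €34,482.65.
Line duty = €20,139.56 + €34,482.65 = €54,622.21.
Total = €1,182.88 + €0.00 + €54,622.21 = €55,805.09.

€55,805.09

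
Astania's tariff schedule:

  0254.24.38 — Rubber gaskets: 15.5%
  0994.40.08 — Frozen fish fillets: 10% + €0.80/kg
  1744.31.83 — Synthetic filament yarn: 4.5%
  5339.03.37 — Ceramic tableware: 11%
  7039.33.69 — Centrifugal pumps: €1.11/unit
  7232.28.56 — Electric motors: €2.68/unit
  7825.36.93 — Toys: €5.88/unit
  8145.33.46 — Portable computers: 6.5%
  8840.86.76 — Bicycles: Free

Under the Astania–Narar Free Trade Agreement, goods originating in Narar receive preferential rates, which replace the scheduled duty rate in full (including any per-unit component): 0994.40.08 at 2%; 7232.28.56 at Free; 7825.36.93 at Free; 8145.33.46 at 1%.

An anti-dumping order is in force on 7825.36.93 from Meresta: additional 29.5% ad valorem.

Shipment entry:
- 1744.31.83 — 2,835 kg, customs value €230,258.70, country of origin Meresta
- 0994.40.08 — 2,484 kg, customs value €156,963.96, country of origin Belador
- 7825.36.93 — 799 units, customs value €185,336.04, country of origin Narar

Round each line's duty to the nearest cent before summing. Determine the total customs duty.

Line 1 (1744.31.83, Meresta, 2,835 kg, €230,258.70):
Base rate for 1744.31.83 is 4.5%.
Duty = €230,258.70 × 4.5% = €10,361.64.
Line 2 (0994.40.08, Belador, 2,484 kg, €156,963.96):
Base rate for 0994.40.08 is 10% + €0.80/kg.
0994.40.08 has an FTA preferential rate, but origin Belador is not Narar; base rate stands.
Duty = €156,963.96 × 10% + 2,484 × €0.80 = €17,683.60.
Line 3 (7825.36.93, Narar, 799 units, €185,336.04):
Base rate for 7825.36.93 is €5.88/unit.
Origin Narar qualifies under the Astania–Narar agreement and 7825.36.93 is covered: preferential rate Free applies instead.
The additional-duty order on 7825.36.93 targets Meresta, not Narar; it does not apply.
Duty = €185,336.04 × 0% = €0.00.
Total = €10,361.64 + €17,683.60 + €0.00 = €28,045.24.

€28,045.24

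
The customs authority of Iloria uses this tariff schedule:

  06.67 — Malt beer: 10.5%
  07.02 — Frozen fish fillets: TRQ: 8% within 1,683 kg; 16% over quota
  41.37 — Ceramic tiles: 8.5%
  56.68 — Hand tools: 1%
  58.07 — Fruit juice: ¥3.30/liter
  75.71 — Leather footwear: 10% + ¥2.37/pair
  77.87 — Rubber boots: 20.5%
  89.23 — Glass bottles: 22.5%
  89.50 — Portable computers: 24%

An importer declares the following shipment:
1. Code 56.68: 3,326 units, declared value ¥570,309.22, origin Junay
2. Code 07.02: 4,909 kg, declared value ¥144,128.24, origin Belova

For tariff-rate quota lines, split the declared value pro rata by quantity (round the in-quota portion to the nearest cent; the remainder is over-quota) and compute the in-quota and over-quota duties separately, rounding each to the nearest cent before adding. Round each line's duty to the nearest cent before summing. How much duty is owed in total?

¥24,810.58

Line 1 (56.68, Junay, 3,326 units, ¥570,309.22):
Base rate for 56.68 is 1%.
Duty = ¥570,309.22 × 1% = ¥5,703.09.
Line 2 (07.02, Belova, 4,909 kg, ¥144,128.24):
Code 07.02 is under a tariff-rate quota (threshold 1,683 kg). In-quota: 1,683 kg at 8%; over-quota: 3,226 kg at 16%.
Pro-rata value split: in-quota = ¥144,128.24 × 1,683/4,909 = ¥49,412.88; over-quota = ¥144,128.24 − ¥49,412.88 = ¥94,715.36.
In-quota duty = ¥49,412.88 × 8% = ¥3,953.03. Over-quota duty = ¥94,715.36 × 16% = ¥15,154.46.
Line duty = ¥3,953.03 + ¥15,154.46 = ¥19,107.49.
Total = ¥5,703.09 + ¥19,107.49 = ¥24,810.58.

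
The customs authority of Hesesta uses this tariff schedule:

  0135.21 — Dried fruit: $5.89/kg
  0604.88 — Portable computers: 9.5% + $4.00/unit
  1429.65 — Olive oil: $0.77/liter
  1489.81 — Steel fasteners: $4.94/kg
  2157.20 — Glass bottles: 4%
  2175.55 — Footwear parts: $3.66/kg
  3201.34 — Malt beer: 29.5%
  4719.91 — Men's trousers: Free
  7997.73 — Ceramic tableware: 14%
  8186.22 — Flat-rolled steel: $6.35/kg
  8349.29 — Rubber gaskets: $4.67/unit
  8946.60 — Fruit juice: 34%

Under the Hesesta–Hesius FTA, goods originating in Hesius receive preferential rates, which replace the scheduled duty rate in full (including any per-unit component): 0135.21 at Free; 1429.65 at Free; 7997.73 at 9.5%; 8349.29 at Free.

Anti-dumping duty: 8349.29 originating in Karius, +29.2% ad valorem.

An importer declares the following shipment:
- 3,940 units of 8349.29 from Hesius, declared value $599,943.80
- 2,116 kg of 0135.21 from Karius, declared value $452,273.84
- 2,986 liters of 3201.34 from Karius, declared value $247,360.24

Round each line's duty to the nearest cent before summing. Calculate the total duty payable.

$85,434.51

Line 1 (8349.29, Hesius, 3,940 units, $599,943.80):
Base rate for 8349.29 is $4.67/unit.
Origin Hesius qualifies under the Hesesta–Hesius agreement and 8349.29 is covered: preferential rate Free applies instead.
The additional-duty order on 8349.29 targets Karius, not Hesius; it does not apply.
Duty = $599,943.80 × 0% = $0.00.
Line 2 (0135.21, Karius, 2,116 kg, $452,273.84):
Base rate for 0135.21 is $5.89/kg.
0135.21 has an FTA preferential rate, but origin Karius is not Hesius; base rate stands.
Duty = 2,116 × $5.89 = $12,463.24.
Line 3 (3201.34, Karius, 2,986 liters, $247,360.24):
Base rate for 3201.34 is 29.5%.
Duty = $247,360.24 × 29.5% = $72,971.27.
Total = $0.00 + $12,463.24 + $72,971.27 = $85,434.51.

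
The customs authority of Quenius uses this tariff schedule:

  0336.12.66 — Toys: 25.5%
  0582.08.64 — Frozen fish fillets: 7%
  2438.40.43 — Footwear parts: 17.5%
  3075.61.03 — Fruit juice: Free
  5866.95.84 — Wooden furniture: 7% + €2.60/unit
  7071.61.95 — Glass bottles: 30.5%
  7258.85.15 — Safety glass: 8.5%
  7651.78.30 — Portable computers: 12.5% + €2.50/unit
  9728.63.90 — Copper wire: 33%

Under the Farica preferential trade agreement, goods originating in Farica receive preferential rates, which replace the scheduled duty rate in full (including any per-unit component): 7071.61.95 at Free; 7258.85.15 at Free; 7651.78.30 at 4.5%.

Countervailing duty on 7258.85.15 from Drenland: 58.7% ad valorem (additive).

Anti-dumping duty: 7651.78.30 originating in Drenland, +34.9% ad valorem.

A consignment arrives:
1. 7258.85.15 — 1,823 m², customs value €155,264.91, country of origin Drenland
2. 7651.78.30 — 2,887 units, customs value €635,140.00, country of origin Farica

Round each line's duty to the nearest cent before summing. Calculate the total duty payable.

€132,919.32

Line 1 (7258.85.15, Drenland, 1,823 m², €155,264.91):
Base rate for 7258.85.15 is 8.5%.
7258.85.15 has an FTA preferential rate, but origin Drenland is not Farica; base rate stands.
Additional duty on 7258.85.15 from Drenland: +58.7%. Applied ad valorem rate: 8.5% + 58.7% = 67.2%.
Duty = €155,264.91 × 67.2% = €104,338.02.
Line 2 (7651.78.30, Farica, 2,887 units, €635,140.00):
Base rate for 7651.78.30 is 12.5% + €2.50/unit.
Origin Farica qualifies under the Quenius–Farica agreement and 7651.78.30 is covered: preferential rate 4.5% applies instead.
The additional-duty order on 7651.78.30 targets Drenland, not Farica; it does not apply.
Duty = €635,140.00 × 4.5% = €28,581.30.
Total = €104,338.02 + €28,581.30 = €132,919.32.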